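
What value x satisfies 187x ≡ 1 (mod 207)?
31

gcd(187, 207) = 1, so the inverse exists.
Extended Euclidean algorithm on (207, 187):
207 = 1 × 187 + 20  ⟹  20 = (1)·207 + (-1)·187
187 = 9 × 20 + 7  ⟹  7 = (-9)·207 + (10)·187
20 = 2 × 7 + 6  ⟹  6 = (19)·207 + (-21)·187
7 = 1 × 6 + 1  ⟹  1 = (-28)·207 + (31)·187
So (31)·187 ≡ 1 (mod 207), i.e. 187^(-1) ≡ 31 (mod 207).
Check: 187 × 31 = 5797 ≡ 1 (mod 207)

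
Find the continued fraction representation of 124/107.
[1; 6, 3, 2, 2]

Euclidean algorithm steps:
124 = 1 × 107 + 17
107 = 6 × 17 + 5
17 = 3 × 5 + 2
5 = 2 × 2 + 1
2 = 2 × 1 + 0
Continued fraction: [1; 6, 3, 2, 2]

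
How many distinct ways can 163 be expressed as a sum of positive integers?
142798995930

p(n) counts ways to write n as a sum of positive integers (order ignored).
Euler's pentagonal recurrence: p(k) = p(k-1) + p(k-2) - p(k-5) - p(k-7) + p(k-12) + p(k-15) - ... (offsets j(3j∓1)/2, signs ++--, p(0)=1, p(<0)=0).
DP table for k = 0..162: p(0)=1, p(1)=1, p(2)=2, p(3)=3, p(4)=5, p(5)=7, p(6)=11, p(7)=15, p(8)=22, p(9)=30, p(10)=42, p(11)=56, p(12)=77, p(13)=101, p(14)=135, p(15)=176, p(16)=231, p(17)=297, p(18)=385, p(19)=490, p(20)=627, p(21)=792, p(22)=1002, p(23)=1255, p(24)=1575, p(25)=1958, p(26)=2436, p(27)=3010, p(28)=3718, p(29)=4565, p(30)=5604, p(31)=6842, p(32)=8349, p(33)=10143, p(34)=12310, p(35)=14883, p(36)=17977, p(37)=21637, p(38)=26015, p(39)=31185, p(40)=37338, p(41)=44583, p(42)=53174, p(43)=63261, p(44)=75175, p(45)=89134, p(46)=105558, p(47)=124754, p(48)=147273, p(49)=173525, p(50)=204226, p(51)=239943, p(52)=281589, p(53)=329931, p(54)=386155, p(55)=451276, p(56)=526823, p(57)=614154, p(58)=715220, p(59)=831820, p(60)=966467, p(61)=1121505, p(62)=1300156, p(63)=1505499, p(64)=1741630, p(65)=2012558, p(66)=2323520, p(67)=2679689, p(68)=3087735, p(69)=3554345, p(70)=4087968, p(71)=4697205, p(72)=5392783, p(73)=6185689, p(74)=7089500, p(75)=8118264, p(76)=9289091, p(77)=10619863, p(78)=12132164, p(79)=13848650, p(80)=15796476, p(81)=18004327, p(82)=20506255, p(83)=23338469, p(84)=26543660, p(85)=30167357, p(86)=34262962, p(87)=38887673, p(88)=44108109, p(89)=49995925, p(90)=56634173, p(91)=64112359, p(92)=72533807, p(93)=82010177, p(94)=92669720, p(95)=104651419, p(96)=118114304, p(97)=133230930, p(98)=150198136, p(99)=169229875, p(100)=190569292, p(101)=214481126, p(102)=241265379, p(103)=271248950, p(104)=304801365, p(105)=342325709, p(106)=384276336, p(107)=431149389, p(108)=483502844, p(109)=541946240, p(110)=607163746, p(111)=679903203, p(112)=761002156, p(113)=851376628, p(114)=952050665, p(115)=1064144451, p(116)=1188908248, p(117)=1327710076, p(118)=1482074143, p(119)=1653668665, p(120)=1844349560, p(121)=2056148051, p(122)=2291320912, p(123)=2552338241, p(124)=2841940500, p(125)=3163127352, p(126)=3519222692, p(127)=3913864295, p(128)=4351078600, p(129)=4835271870, p(130)=5371315400, p(131)=5964539504, p(132)=6620830889, p(133)=7346629512, p(134)=8149040695, p(135)=9035836076, p(136)=10015581680, p(137)=11097645016, p(138)=12292341831, p(139)=13610949895, p(140)=15065878135, p(141)=16670689208, p(142)=18440293320, p(143)=20390982757, p(144)=22540654445, p(145)=24908858009, p(146)=27517052599, p(147)=30388671978, p(148)=33549419497, p(149)=37027355200, p(150)=40853235313, p(151)=45060624582, p(152)=49686288421, p(153)=54770336324, p(154)=60356673280, p(155)=66493182097, p(156)=73232243759, p(157)=80630964769, p(158)=88751778802, p(159)=97662728555, p(160)=107438159466, p(161)=118159068427, p(162)=129913904637.
Final step: p(163) = p(162) + p(161) - p(158) - p(156) + p(151) + p(148) - p(141) - p(137) + p(128) + p(123) - p(112) - p(106) + p(93) + p(86) - p(71) - p(63) + p(46) + p(37) - p(18) - p(8)
= 129913904637 + 118159068427 - 88751778802 - 73232243759 + 45060624582 + 33549419497 - 16670689208 - 11097645016 + 4351078600 + 2552338241 - 761002156 - 384276336 + 82010177 + 34262962 - 4697205 - 1505499 + 105558 + 21637 - 385 - 22
= 142798995930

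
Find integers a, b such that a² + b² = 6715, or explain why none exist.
Not possible

Factorization: 6715 = 5 × 17 × 79
By Fermat: n is sum of two squares iff every prime p ≡ 3 (mod 4) appears to even power.
Prime(s) ≡ 3 (mod 4) with odd exponent: [(79, 1)]
Therefore 6715 cannot be expressed as a² + b².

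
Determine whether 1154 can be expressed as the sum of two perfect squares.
23² + 25² (a=23, b=25)

Factorization: 1154 = 2 × 577
By Fermat: n is sum of two squares iff every prime p ≡ 3 (mod 4) appears to even power.
All primes ≡ 3 (mod 4) appear to even power.
Search a = 0, 1, 2, … for 1154 - a² a perfect square: first hit at a = 23: 1154 - 529 = 625 = 25².
1154 = 23² + 25² = 529 + 625 ✓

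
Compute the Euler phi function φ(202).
100

202 = 2 × 101
φ(n) = n × ∏(1 - 1/p) for each prime p dividing n
φ(202) = 202 × (1 - 1/2) × (1 - 1/101) = 100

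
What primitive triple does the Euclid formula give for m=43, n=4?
(1833, 344, 1865)

Euclid's formula: a = m² - n², b = 2mn, c = m² + n²
m = 43, n = 4
a = 43² - 4² = 1849 - 16 = 1833
b = 2 × 43 × 4 = 344
c = 43² + 4² = 1849 + 16 = 1865
Verification: 1833² + 344² = 3359889 + 118336 = 3478225 = 1865² ✓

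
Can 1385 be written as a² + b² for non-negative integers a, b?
4² + 37² (a=4, b=37)

Factorization: 1385 = 5 × 277
By Fermat: n is sum of two squares iff every prime p ≡ 3 (mod 4) appears to even power.
All primes ≡ 3 (mod 4) appear to even power.
Search a = 0, 1, 2, … for 1385 - a² a perfect square: first hit at a = 4: 1385 - 16 = 1369 = 37².
1385 = 4² + 37² = 16 + 1369 ✓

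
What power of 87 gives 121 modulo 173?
126

Baby-step giant-step with step n = ⌈√173⌉ = 14.
Baby steps 87^j mod 173 (j:value) for j=0..13: 0:1, 1:87, 2:130, 3:65, 4:119, 5:146, 6:73, 7:123, 8:148, 9:74, 10:37, 11:105, 12:139, 13:156.
Giant-step multiplier: 87^(-14) ≡ 87^(172-14) = 87^158 ≡ 122 (mod 173).
Giant steps γ_i = 121·122^i mod 173: γ_0=121, γ_1=57, γ_2=34, γ_3=169, γ_4=31, γ_5=149, γ_6=13, γ_7=29, γ_8=78, γ_9=1 (in table at j=0).
x = i·n + j = 9·14 + 0 = 126.
Check: 87^126 ≡ 121 (mod 173).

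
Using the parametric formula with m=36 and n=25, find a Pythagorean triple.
(671, 1800, 1921)

Euclid's formula: a = m² - n², b = 2mn, c = m² + n²
m = 36, n = 25
a = 36² - 25² = 1296 - 625 = 671
b = 2 × 36 × 25 = 1800
c = 36² + 25² = 1296 + 625 = 1921
Verification: 671² + 1800² = 450241 + 3240000 = 3690241 = 1921² ✓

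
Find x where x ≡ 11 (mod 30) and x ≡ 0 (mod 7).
161

Using Chinese Remainder Theorem:
M = 30 × 7 = 210
M1 = 7, M2 = 30
y1 = 7^(-1) mod 30 = 13
y2 = 30^(-1) mod 7 = 4
x = (11×7×13 + 0×30×4) mod 210 = 161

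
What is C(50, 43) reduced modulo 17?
16

Using Lucas' theorem:
Write n=50 and k=43 in base 17:
n in base 17: [2, 16]
k in base 17: [2, 9]
C(50,43) mod 17 = ∏ C(n_i, k_i) mod 17
Digit binomials (mod 17): C(2,2) = 1; C(16,9) = 11440 ≡ 16
Product: 1 × 16 = 16 ≡ 16 (mod 17)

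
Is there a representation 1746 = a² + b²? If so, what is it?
15² + 39² (a=15, b=39)

Factorization: 1746 = 2 × 3^2 × 97
By Fermat: n is sum of two squares iff every prime p ≡ 3 (mod 4) appears to even power.
All primes ≡ 3 (mod 4) appear to even power.
Search a = 0, 1, 2, … for 1746 - a² a perfect square: first hit at a = 15: 1746 - 225 = 1521 = 39².
1746 = 15² + 39² = 225 + 1521 ✓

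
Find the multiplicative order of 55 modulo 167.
166

167 is prime, so ord(55) divides φ(167) = 166.
Divisors of 166: 1, 2, 83, 166.
Repeated squaring: 55^1 ≡ 55, 55^2 ≡ 19, 55^4 ≡ 27, 55^8 ≡ 61, 55^16 ≡ 47, 55^32 ≡ 38, 55^64 ≡ 108, 55^128 ≡ 141 (mod 167).
Test 55^d mod 167 for each divisor d in increasing order:
55^1 ≡ 55
55^2 ≡ 19
55^83 = 55^64·55^16·55^2·55^1 ≡ 166
55^166 = 55^128·55^32·55^4·55^2 ≡ 1  ← first divisor giving 1
The order is 166.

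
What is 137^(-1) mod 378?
149

gcd(137, 378) = 1, so the inverse exists.
Extended Euclidean algorithm on (378, 137):
378 = 2 × 137 + 104  ⟹  104 = (1)·378 + (-2)·137
137 = 1 × 104 + 33  ⟹  33 = (-1)·378 + (3)·137
104 = 3 × 33 + 5  ⟹  5 = (4)·378 + (-11)·137
33 = 6 × 5 + 3  ⟹  3 = (-25)·378 + (69)·137
5 = 1 × 3 + 2  ⟹  2 = (29)·378 + (-80)·137
3 = 1 × 2 + 1  ⟹  1 = (-54)·378 + (149)·137
So (149)·137 ≡ 1 (mod 378), i.e. 137^(-1) ≡ 149 (mod 378).
Check: 137 × 149 = 20413 ≡ 1 (mod 378)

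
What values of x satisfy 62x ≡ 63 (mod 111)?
x ≡ 78 (mod 111)

gcd(62, 111) = 1, which divides 63, so solutions exist.
Find 62^(-1) mod 111 by the extended Euclidean algorithm:
111 = 1 × 62 + 49  ⟹  49 = (1)·111 + (-1)·62
62 = 1 × 49 + 13  ⟹  13 = (-1)·111 + (2)·62
49 = 3 × 13 + 10  ⟹  10 = (4)·111 + (-7)·62
13 = 1 × 10 + 3  ⟹  3 = (-5)·111 + (9)·62
10 = 3 × 3 + 1  ⟹  1 = (19)·111 + (-34)·62
So (-34)·62 ≡ 1 (mod 111), i.e. 62^(-1) ≡ -34 ≡ 77 (mod 111).
x ≡ 77 × 63 = 4851 ≡ 78 (mod 111).
Check: 62 × 78 = 4836 ≡ 63 (mod 111).
Unique solution: x ≡ 78 (mod 111)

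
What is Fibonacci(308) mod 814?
373

Matrix identity: Q^n = [[F_(n+1), F_n], [F_n, F_(n-1)]] with Q = [[1,1],[1,0]].
n = 308 = 100110100₂. Square-and-multiply, entries mod 814:
Q^1 = [[1,1],[1,0]]
Q^2 = (Q^1)² = [[2,1],[1,1]]
Q^4 = (Q^2)² = [[5,3],[3,2]]
Q^9 = (Q^4)²·Q = [[55,34],[34,21]]
Q^19 = (Q^9)²·Q = [[253,111],[111,142]]
Q^38 = (Q^19)² = [[628,703],[703,739]]
Q^77 = (Q^38)²·Q = [[186,519],[519,481]]
Q^154 = (Q^77)² = [[335,223],[223,112]]
Q^308 = (Q^154)² = [[782,373],[373,409]]
F_308 mod 814 = Q^308[0][1] = 373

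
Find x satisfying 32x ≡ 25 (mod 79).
x ≡ 23 (mod 79)

gcd(32, 79) = 1, which divides 25, so solutions exist.
Find 32^(-1) mod 79 by the extended Euclidean algorithm:
79 = 2 × 32 + 15  ⟹  15 = (1)·79 + (-2)·32
32 = 2 × 15 + 2  ⟹  2 = (-2)·79 + (5)·32
15 = 7 × 2 + 1  ⟹  1 = (15)·79 + (-37)·32
So (-37)·32 ≡ 1 (mod 79), i.e. 32^(-1) ≡ -37 ≡ 42 (mod 79).
x ≡ 42 × 25 = 1050 ≡ 23 (mod 79).
Check: 32 × 23 = 736 ≡ 25 (mod 79).
Unique solution: x ≡ 23 (mod 79)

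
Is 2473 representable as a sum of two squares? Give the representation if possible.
13² + 48² (a=13, b=48)

Factorization: 2473 = 2473
By Fermat: n is sum of two squares iff every prime p ≡ 3 (mod 4) appears to even power.
All primes ≡ 3 (mod 4) appear to even power.
Search a = 0, 1, 2, … for 2473 - a² a perfect square: first hit at a = 13: 2473 - 169 = 2304 = 48².
2473 = 13² + 48² = 169 + 2304 ✓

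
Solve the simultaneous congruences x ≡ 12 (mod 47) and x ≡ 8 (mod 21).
764

Using Chinese Remainder Theorem:
M = 47 × 21 = 987
M1 = 21, M2 = 47
y1 = 21^(-1) mod 47 = 9
y2 = 47^(-1) mod 21 = 17
x = (12×21×9 + 8×47×17) mod 987 = 764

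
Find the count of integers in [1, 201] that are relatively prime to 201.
132

201 = 3 × 67
φ(n) = n × ∏(1 - 1/p) for each prime p dividing n
φ(201) = 201 × (1 - 1/3) × (1 - 1/67) = 132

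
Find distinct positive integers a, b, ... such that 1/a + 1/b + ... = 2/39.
1/20 + 1/780

Greedy algorithm:
2/39: ceiling(39/2) = 20, use 1/20
1/780: ceiling(780/1) = 780, use 1/780
Result: 2/39 = 1/20 + 1/780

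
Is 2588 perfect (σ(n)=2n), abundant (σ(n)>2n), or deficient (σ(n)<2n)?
deficient

Proper divisors of 2588: sum = 1 + 2 + 4 + 647 + 1294 = 1948
Since 1948 < 2588, 2588 is deficient.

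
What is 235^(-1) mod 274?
7

gcd(235, 274) = 1, so the inverse exists.
Extended Euclidean algorithm on (274, 235):
274 = 1 × 235 + 39  ⟹  39 = (1)·274 + (-1)·235
235 = 6 × 39 + 1  ⟹  1 = (-6)·274 + (7)·235
So (7)·235 ≡ 1 (mod 274), i.e. 235^(-1) ≡ 7 (mod 274).
Check: 235 × 7 = 1645 ≡ 1 (mod 274)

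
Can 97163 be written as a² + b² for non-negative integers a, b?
Not possible

Factorization: 97163 = 11^3 × 73
By Fermat: n is sum of two squares iff every prime p ≡ 3 (mod 4) appears to even power.
Prime(s) ≡ 3 (mod 4) with odd exponent: [(11, 3)]
Therefore 97163 cannot be expressed as a² + b².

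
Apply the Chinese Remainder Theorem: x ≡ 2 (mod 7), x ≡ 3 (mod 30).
93

Using Chinese Remainder Theorem:
M = 7 × 30 = 210
M1 = 30, M2 = 7
y1 = 30^(-1) mod 7 = 4
y2 = 7^(-1) mod 30 = 13
x = (2×30×4 + 3×7×13) mod 210 = 93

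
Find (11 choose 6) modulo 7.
0

Using Lucas' theorem:
Write n=11 and k=6 in base 7:
n in base 7: [1, 4]
k in base 7: [0, 6]
C(11,6) mod 7 = ∏ C(n_i, k_i) mod 7
Digit binomials (mod 7): C(1,0) = 1; C(4,6) = 0 (k_i > n_i)
Product: 1 × 0 = 0 ≡ 0 (mod 7)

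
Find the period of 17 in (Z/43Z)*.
21

43 is prime, so ord(17) divides φ(43) = 42.
Divisors of 42: 1, 2, 3, 6, 7, 14, 21, 42.
Repeated squaring: 17^1 ≡ 17, 17^2 ≡ 31, 17^4 ≡ 15, 17^8 ≡ 10, 17^16 ≡ 14, 17^32 ≡ 24 (mod 43).
Test 17^d mod 43 for each divisor d in increasing order:
17^1 ≡ 17
17^2 ≡ 31
17^3 = 17^2·17^1 ≡ 11
17^6 = 17^4·17^2 ≡ 35
17^7 = 17^4·17^2·17^1 ≡ 36
17^14 = 17^8·17^4·17^2 ≡ 6
17^21 = 17^16·17^4·17^1 ≡ 1  ← first divisor giving 1
The order is 21.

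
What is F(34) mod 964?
827

Matrix identity: Q^n = [[F_(n+1), F_n], [F_n, F_(n-1)]] with Q = [[1,1],[1,0]].
n = 34 = 100010₂. Square-and-multiply, entries mod 964:
Q^1 = [[1,1],[1,0]]
Q^2 = (Q^1)² = [[2,1],[1,1]]
Q^4 = (Q^2)² = [[5,3],[3,2]]
Q^8 = (Q^4)² = [[34,21],[21,13]]
Q^17 = (Q^8)²·Q = [[656,633],[633,23]]
Q^34 = (Q^17)² = [[57,827],[827,194]]
F_34 mod 964 = Q^34[0][1] = 827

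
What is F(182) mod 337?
227

Matrix identity: Q^n = [[F_(n+1), F_n], [F_n, F_(n-1)]] with Q = [[1,1],[1,0]].
n = 182 = 10110110₂. Square-and-multiply, entries mod 337:
Q^1 = [[1,1],[1,0]]
Q^2 = (Q^1)² = [[2,1],[1,1]]
Q^5 = (Q^2)²·Q = [[8,5],[5,3]]
Q^11 = (Q^5)²·Q = [[144,89],[89,55]]
Q^22 = (Q^11)² = [[12,187],[187,162]]
Q^45 = (Q^22)²·Q = [[251,65],[65,186]]
Q^91 = (Q^45)²·Q = [[260,163],[163,97]]
Q^182 = (Q^91)² = [[146,227],[227,256]]
F_182 mod 337 = Q^182[0][1] = 227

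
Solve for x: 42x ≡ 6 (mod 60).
x ≡ 3 (mod 10)

gcd(42, 60) = 6, which divides 6, so solutions exist.
Divide through by 6: 7x ≡ 1 (mod 10).
Find 7^(-1) mod 10 by the extended Euclidean algorithm:
10 = 1 × 7 + 3  ⟹  3 = (1)·10 + (-1)·7
7 = 2 × 3 + 1  ⟹  1 = (-2)·10 + (3)·7
So (3)·7 ≡ 1 (mod 10), i.e. 7^(-1) ≡ 3 (mod 10).
x ≡ 3 × 1 = 3 ≡ 3 (mod 10).
Check: 42 × 3 = 126 ≡ 6 (mod 60).
x ≡ 3 (mod 10), giving 6 solutions mod 60.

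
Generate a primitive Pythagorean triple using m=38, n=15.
(1219, 1140, 1669)

Euclid's formula: a = m² - n², b = 2mn, c = m² + n²
m = 38, n = 15
a = 38² - 15² = 1444 - 225 = 1219
b = 2 × 38 × 15 = 1140
c = 38² + 15² = 1444 + 225 = 1669
Verification: 1219² + 1140² = 1485961 + 1299600 = 2785561 = 1669² ✓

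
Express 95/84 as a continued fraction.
[1; 7, 1, 1, 1, 3]

Euclidean algorithm steps:
95 = 1 × 84 + 11
84 = 7 × 11 + 7
11 = 1 × 7 + 4
7 = 1 × 4 + 3
4 = 1 × 3 + 1
3 = 3 × 1 + 0
Continued fraction: [1; 7, 1, 1, 1, 3]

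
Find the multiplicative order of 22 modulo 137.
34

137 is prime, so ord(22) divides φ(137) = 136.
Divisors of 136: 1, 2, 4, 8, 17, 34, 68, 136.
Repeated squaring: 22^1 ≡ 22, 22^2 ≡ 73, 22^4 ≡ 123, 22^8 ≡ 59, 22^16 ≡ 56, 22^32 ≡ 122, 22^64 ≡ 88, 22^128 ≡ 72 (mod 137).
Test 22^d mod 137 for each divisor d in increasing order:
22^1 ≡ 22
22^2 ≡ 73
22^4 ≡ 123
22^8 ≡ 59
22^17 = 22^16·22^1 ≡ 136
22^34 = 22^32·22^2 ≡ 1  ← first divisor giving 1
The order is 34.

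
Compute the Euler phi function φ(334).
166

334 = 2 × 167
φ(n) = n × ∏(1 - 1/p) for each prime p dividing n
φ(334) = 334 × (1 - 1/2) × (1 - 1/167) = 166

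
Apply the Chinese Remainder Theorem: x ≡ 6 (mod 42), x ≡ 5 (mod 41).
1686

Using Chinese Remainder Theorem:
M = 42 × 41 = 1722
M1 = 41, M2 = 42
y1 = 41^(-1) mod 42 = 41
y2 = 42^(-1) mod 41 = 1
x = (6×41×41 + 5×42×1) mod 1722 = 1686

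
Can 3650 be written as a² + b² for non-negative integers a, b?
13² + 59² (a=13, b=59)

Factorization: 3650 = 2 × 5^2 × 73
By Fermat: n is sum of two squares iff every prime p ≡ 3 (mod 4) appears to even power.
All primes ≡ 3 (mod 4) appear to even power.
Search a = 0, 1, 2, … for 3650 - a² a perfect square: first hit at a = 13: 3650 - 169 = 3481 = 59².
3650 = 13² + 59² = 169 + 3481 ✓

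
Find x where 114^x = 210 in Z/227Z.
14

Baby-step giant-step with step n = ⌈√227⌉ = 16.
Baby steps 114^j mod 227 (j:value) for j=0..15: 0:1, 1:114, 2:57, 3:142, 4:71, 5:149, 6:188, 7:94, 8:47, 9:137, 10:182, 11:91, 12:159, 13:193, 14:210, 15:105.
h = 210 is already in the table at j=14, so x = 14.
Check: 114^14 ≡ 210 (mod 227).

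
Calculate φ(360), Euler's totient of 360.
96

360 = 2^3 × 3^2 × 5
φ(n) = n × ∏(1 - 1/p) for each prime p dividing n
φ(360) = 360 × (1 - 1/2) × (1 - 1/3) × (1 - 1/5) = 96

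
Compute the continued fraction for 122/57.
[2; 7, 8]

Euclidean algorithm steps:
122 = 2 × 57 + 8
57 = 7 × 8 + 1
8 = 8 × 1 + 0
Continued fraction: [2; 7, 8]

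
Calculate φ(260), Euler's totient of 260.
96

260 = 2^2 × 5 × 13
φ(n) = n × ∏(1 - 1/p) for each prime p dividing n
φ(260) = 260 × (1 - 1/2) × (1 - 1/5) × (1 - 1/13) = 96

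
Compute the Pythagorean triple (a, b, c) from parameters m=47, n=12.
(2065, 1128, 2353)

Euclid's formula: a = m² - n², b = 2mn, c = m² + n²
m = 47, n = 12
a = 47² - 12² = 2209 - 144 = 2065
b = 2 × 47 × 12 = 1128
c = 47² + 12² = 2209 + 144 = 2353
Verification: 2065² + 1128² = 4264225 + 1272384 = 5536609 = 2353² ✓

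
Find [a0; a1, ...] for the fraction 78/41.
[1; 1, 9, 4]

Euclidean algorithm steps:
78 = 1 × 41 + 37
41 = 1 × 37 + 4
37 = 9 × 4 + 1
4 = 4 × 1 + 0
Continued fraction: [1; 1, 9, 4]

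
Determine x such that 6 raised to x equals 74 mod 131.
54

Baby-step giant-step with step n = ⌈√131⌉ = 12.
Baby steps 6^j mod 131 (j:value) for j=0..11: 0:1, 1:6, 2:36, 3:85, 4:117, 5:47, 6:20, 7:120, 8:65, 9:128, 10:113, 11:23.
Giant-step multiplier: 6^(-12) ≡ 6^(130-12) = 6^118 ≡ 75 (mod 131).
Giant steps γ_i = 74·75^i mod 131: γ_0=74, γ_1=48, γ_2=63, γ_3=9, γ_4=20 (in table at j=6).
x = i·n + j = 4·12 + 6 = 54.
Check: 6^54 ≡ 74 (mod 131).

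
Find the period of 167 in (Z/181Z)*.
90

181 is prime, so ord(167) divides φ(181) = 180.
Divisors of 180: 1, 2, 3, 4, 5, 6, 9, 10, 12, 15, 18, 20, 30, 36, 45, 60, 90, 180.
Repeated squaring: 167^1 ≡ 167, 167^2 ≡ 15, 167^4 ≡ 44, 167^8 ≡ 126, 167^16 ≡ 129, 167^32 ≡ 170, 167^64 ≡ 121, 167^128 ≡ 161 (mod 181).
Test 167^d mod 181 for each divisor d in increasing order:
167^1 ≡ 167
167^2 ≡ 15
167^3 = 167^2·167^1 ≡ 152
167^4 ≡ 44
167^5 = 167^4·167^1 ≡ 108
167^6 = 167^4·167^2 ≡ 117
167^9 = 167^8·167^1 ≡ 46
167^10 = 167^8·167^2 ≡ 80
167^12 = 167^8·167^4 ≡ 114
167^15 = 167^8·167^4·167^2·167^1 ≡ 133
167^18 = 167^16·167^2 ≡ 125
167^20 = 167^16·167^4 ≡ 65
167^30 = 167^16·167^8·167^4·167^2 ≡ 132
167^36 = 167^32·167^4 ≡ 59
167^45 = 167^32·167^8·167^4·167^1 ≡ 180
167^60 = 167^32·167^16·167^8·167^4 ≡ 48
167^90 = 167^64·167^16·167^8·167^2 ≡ 1  ← first divisor giving 1
The order is 90.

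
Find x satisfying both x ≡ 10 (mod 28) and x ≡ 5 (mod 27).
626

Using Chinese Remainder Theorem:
M = 28 × 27 = 756
M1 = 27, M2 = 28
y1 = 27^(-1) mod 28 = 27
y2 = 28^(-1) mod 27 = 1
x = (10×27×27 + 5×28×1) mod 756 = 626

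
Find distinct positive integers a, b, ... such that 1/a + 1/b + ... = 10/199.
1/20 + 1/3980

Greedy algorithm:
10/199: ceiling(199/10) = 20, use 1/20
1/3980: ceiling(3980/1) = 3980, use 1/3980
Result: 10/199 = 1/20 + 1/3980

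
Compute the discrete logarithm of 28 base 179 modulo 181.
107

Baby-step giant-step with step n = ⌈√181⌉ = 14.
Baby steps 179^j mod 181 (j:value) for j=0..13: 0:1, 1:179, 2:4, 3:173, 4:16, 5:149, 6:64, 7:53, 8:75, 9:31, 10:119, 11:124, 12:114, 13:134.
Giant-step multiplier: 179^(-14) ≡ 179^(180-14) = 179^166 ≡ 52 (mod 181).
Giant steps γ_i = 28·52^i mod 181: γ_0=28, γ_1=8, γ_2=54, γ_3=93, γ_4=130, γ_5=63, γ_6=18, γ_7=31 (in table at j=9).
x = i·n + j = 7·14 + 9 = 107.
Check: 179^107 ≡ 28 (mod 181).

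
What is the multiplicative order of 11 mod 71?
70

71 is prime, so ord(11) divides φ(71) = 70.
Divisors of 70: 1, 2, 5, 7, 10, 14, 35, 70.
Repeated squaring: 11^1 ≡ 11, 11^2 ≡ 50, 11^4 ≡ 15, 11^8 ≡ 12, 11^16 ≡ 2, 11^32 ≡ 4, 11^64 ≡ 16 (mod 71).
Test 11^d mod 71 for each divisor d in increasing order:
11^1 ≡ 11
11^2 ≡ 50
11^5 = 11^4·11^1 ≡ 23
11^7 = 11^4·11^2·11^1 ≡ 14
11^10 = 11^8·11^2 ≡ 32
11^14 = 11^8·11^4·11^2 ≡ 54
11^35 = 11^32·11^2·11^1 ≡ 70
11^70 = 11^64·11^4·11^2 ≡ 1  ← first divisor giving 1
The order is 70.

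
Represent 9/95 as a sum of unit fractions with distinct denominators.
1/11 + 1/262 + 1/91264 + 1/12493585280

Greedy algorithm:
9/95: ceiling(95/9) = 11, use 1/11
4/1045: ceiling(1045/4) = 262, use 1/262
3/273790: ceiling(273790/3) = 91264, use 1/91264
1/12493585280: ceiling(12493585280/1) = 12493585280, use 1/12493585280
Result: 9/95 = 1/11 + 1/262 + 1/91264 + 1/12493585280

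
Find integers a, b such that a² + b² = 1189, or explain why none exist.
10² + 33² (a=10, b=33)

Factorization: 1189 = 29 × 41
By Fermat: n is sum of two squares iff every prime p ≡ 3 (mod 4) appears to even power.
All primes ≡ 3 (mod 4) appear to even power.
Search a = 0, 1, 2, … for 1189 - a² a perfect square: first hit at a = 10: 1189 - 100 = 1089 = 33².
1189 = 10² + 33² = 100 + 1089 ✓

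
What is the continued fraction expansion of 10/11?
[0; 1, 10]

Euclidean algorithm steps:
10 = 0 × 11 + 10
11 = 1 × 10 + 1
10 = 10 × 1 + 0
Continued fraction: [0; 1, 10]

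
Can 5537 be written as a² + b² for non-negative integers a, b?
49² + 56² (a=49, b=56)

Factorization: 5537 = 7^2 × 113
By Fermat: n is sum of two squares iff every prime p ≡ 3 (mod 4) appears to even power.
All primes ≡ 3 (mod 4) appear to even power.
Search a = 0, 1, 2, … for 5537 - a² a perfect square: first hit at a = 49: 5537 - 2401 = 3136 = 56².
5537 = 49² + 56² = 2401 + 3136 ✓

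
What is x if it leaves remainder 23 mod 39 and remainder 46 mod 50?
296

Using Chinese Remainder Theorem:
M = 39 × 50 = 1950
M1 = 50, M2 = 39
y1 = 50^(-1) mod 39 = 32
y2 = 39^(-1) mod 50 = 9
x = (23×50×32 + 46×39×9) mod 1950 = 296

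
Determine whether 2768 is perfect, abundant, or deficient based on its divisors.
deficient

Proper divisors of 2768: sum = 1 + 2 + 4 + 8 + 16 + 173 + 346 + 692 + 1384 = 2626
Since 2626 < 2768, 2768 is deficient.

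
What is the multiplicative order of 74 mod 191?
190

191 is prime, so ord(74) divides φ(191) = 190.
Divisors of 190: 1, 2, 5, 10, 19, 38, 95, 190.
Repeated squaring: 74^1 ≡ 74, 74^2 ≡ 128, 74^4 ≡ 149, 74^8 ≡ 45, 74^16 ≡ 115, 74^32 ≡ 46, 74^64 ≡ 15, 74^128 ≡ 34 (mod 191).
Test 74^d mod 191 for each divisor d in increasing order:
74^1 ≡ 74
74^2 ≡ 128
74^5 = 74^4·74^1 ≡ 139
74^10 = 74^8·74^2 ≡ 30
74^19 = 74^16·74^2·74^1 ≡ 7
74^38 = 74^32·74^4·74^2 ≡ 49
74^95 = 74^64·74^16·74^8·74^4·74^2·74^1 ≡ 190
74^190 = 74^128·74^32·74^16·74^8·74^4·74^2 ≡ 1  ← first divisor giving 1
The order is 190.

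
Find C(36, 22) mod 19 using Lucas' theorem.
15

Using Lucas' theorem:
Write n=36 and k=22 in base 19:
n in base 19: [1, 17]
k in base 19: [1, 3]
C(36,22) mod 19 = ∏ C(n_i, k_i) mod 19
Digit binomials (mod 19): C(1,1) = 1; C(17,3) = 680 ≡ 15
Product: 1 × 15 = 15 ≡ 15 (mod 19)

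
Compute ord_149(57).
148

149 is prime, so ord(57) divides φ(149) = 148.
Divisors of 148: 1, 2, 4, 37, 74, 148.
Repeated squaring: 57^1 ≡ 57, 57^2 ≡ 120, 57^4 ≡ 96, 57^8 ≡ 127, 57^16 ≡ 37, 57^32 ≡ 28, 57^64 ≡ 39, 57^128 ≡ 31 (mod 149).
Test 57^d mod 149 for each divisor d in increasing order:
57^1 ≡ 57
57^2 ≡ 120
57^4 ≡ 96
57^37 = 57^32·57^4·57^1 ≡ 44
57^74 = 57^64·57^8·57^2 ≡ 148
57^148 = 57^128·57^16·57^4 ≡ 1  ← first divisor giving 1
The order is 148.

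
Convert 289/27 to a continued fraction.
[10; 1, 2, 2, 1, 2]

Euclidean algorithm steps:
289 = 10 × 27 + 19
27 = 1 × 19 + 8
19 = 2 × 8 + 3
8 = 2 × 3 + 2
3 = 1 × 2 + 1
2 = 2 × 1 + 0
Continued fraction: [10; 1, 2, 2, 1, 2]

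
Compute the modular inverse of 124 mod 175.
24

gcd(124, 175) = 1, so the inverse exists.
Extended Euclidean algorithm on (175, 124):
175 = 1 × 124 + 51  ⟹  51 = (1)·175 + (-1)·124
124 = 2 × 51 + 22  ⟹  22 = (-2)·175 + (3)·124
51 = 2 × 22 + 7  ⟹  7 = (5)·175 + (-7)·124
22 = 3 × 7 + 1  ⟹  1 = (-17)·175 + (24)·124
So (24)·124 ≡ 1 (mod 175), i.e. 124^(-1) ≡ 24 (mod 175).
Check: 124 × 24 = 2976 ≡ 1 (mod 175)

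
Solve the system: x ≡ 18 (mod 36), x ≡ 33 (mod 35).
558

Using Chinese Remainder Theorem:
M = 36 × 35 = 1260
M1 = 35, M2 = 36
y1 = 35^(-1) mod 36 = 35
y2 = 36^(-1) mod 35 = 1
x = (18×35×35 + 33×36×1) mod 1260 = 558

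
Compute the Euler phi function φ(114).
36

114 = 2 × 3 × 19
φ(n) = n × ∏(1 - 1/p) for each prime p dividing n
φ(114) = 114 × (1 - 1/2) × (1 - 1/3) × (1 - 1/19) = 36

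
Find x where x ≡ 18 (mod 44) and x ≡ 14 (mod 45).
194

Using Chinese Remainder Theorem:
M = 44 × 45 = 1980
M1 = 45, M2 = 44
y1 = 45^(-1) mod 44 = 1
y2 = 44^(-1) mod 45 = 44
x = (18×45×1 + 14×44×44) mod 1980 = 194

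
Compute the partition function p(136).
10015581680

p(n) counts ways to write n as a sum of positive integers (order ignored).
Euler's pentagonal recurrence: p(k) = p(k-1) + p(k-2) - p(k-5) - p(k-7) + p(k-12) + p(k-15) - ... (offsets j(3j∓1)/2, signs ++--, p(0)=1, p(<0)=0).
DP table for k = 0..135: p(0)=1, p(1)=1, p(2)=2, p(3)=3, p(4)=5, p(5)=7, p(6)=11, p(7)=15, p(8)=22, p(9)=30, p(10)=42, p(11)=56, p(12)=77, p(13)=101, p(14)=135, p(15)=176, p(16)=231, p(17)=297, p(18)=385, p(19)=490, p(20)=627, p(21)=792, p(22)=1002, p(23)=1255, p(24)=1575, p(25)=1958, p(26)=2436, p(27)=3010, p(28)=3718, p(29)=4565, p(30)=5604, p(31)=6842, p(32)=8349, p(33)=10143, p(34)=12310, p(35)=14883, p(36)=17977, p(37)=21637, p(38)=26015, p(39)=31185, p(40)=37338, p(41)=44583, p(42)=53174, p(43)=63261, p(44)=75175, p(45)=89134, p(46)=105558, p(47)=124754, p(48)=147273, p(49)=173525, p(50)=204226, p(51)=239943, p(52)=281589, p(53)=329931, p(54)=386155, p(55)=451276, p(56)=526823, p(57)=614154, p(58)=715220, p(59)=831820, p(60)=966467, p(61)=1121505, p(62)=1300156, p(63)=1505499, p(64)=1741630, p(65)=2012558, p(66)=2323520, p(67)=2679689, p(68)=3087735, p(69)=3554345, p(70)=4087968, p(71)=4697205, p(72)=5392783, p(73)=6185689, p(74)=7089500, p(75)=8118264, p(76)=9289091, p(77)=10619863, p(78)=12132164, p(79)=13848650, p(80)=15796476, p(81)=18004327, p(82)=20506255, p(83)=23338469, p(84)=26543660, p(85)=30167357, p(86)=34262962, p(87)=38887673, p(88)=44108109, p(89)=49995925, p(90)=56634173, p(91)=64112359, p(92)=72533807, p(93)=82010177, p(94)=92669720, p(95)=104651419, p(96)=118114304, p(97)=133230930, p(98)=150198136, p(99)=169229875, p(100)=190569292, p(101)=214481126, p(102)=241265379, p(103)=271248950, p(104)=304801365, p(105)=342325709, p(106)=384276336, p(107)=431149389, p(108)=483502844, p(109)=541946240, p(110)=607163746, p(111)=679903203, p(112)=761002156, p(113)=851376628, p(114)=952050665, p(115)=1064144451, p(116)=1188908248, p(117)=1327710076, p(118)=1482074143, p(119)=1653668665, p(120)=1844349560, p(121)=2056148051, p(122)=2291320912, p(123)=2552338241, p(124)=2841940500, p(125)=3163127352, p(126)=3519222692, p(127)=3913864295, p(128)=4351078600, p(129)=4835271870, p(130)=5371315400, p(131)=5964539504, p(132)=6620830889, p(133)=7346629512, p(134)=8149040695, p(135)=9035836076.
Final step: p(136) = p(135) + p(134) - p(131) - p(129) + p(124) + p(121) - p(114) - p(110) + p(101) + p(96) - p(85) - p(79) + p(66) + p(59) - p(44) - p(36) + p(19) + p(10)
= 9035836076 + 8149040695 - 5964539504 - 4835271870 + 2841940500 + 2056148051 - 952050665 - 607163746 + 214481126 + 118114304 - 30167357 - 13848650 + 2323520 + 831820 - 75175 - 17977 + 490 + 42
= 10015581680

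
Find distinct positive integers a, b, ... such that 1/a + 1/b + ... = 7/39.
1/6 + 1/78

Greedy algorithm:
7/39: ceiling(39/7) = 6, use 1/6
1/78: ceiling(78/1) = 78, use 1/78
Result: 7/39 = 1/6 + 1/78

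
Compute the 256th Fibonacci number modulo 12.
3

Matrix identity: Q^n = [[F_(n+1), F_n], [F_n, F_(n-1)]] with Q = [[1,1],[1,0]].
n = 256 = 100000000₂. Square-and-multiply, entries mod 12:
Q^1 = [[1,1],[1,0]]
Q^2 = (Q^1)² = [[2,1],[1,1]]
Q^4 = (Q^2)² = [[5,3],[3,2]]
Q^8 = (Q^4)² = [[10,9],[9,1]]
Q^16 = (Q^8)² = [[1,3],[3,10]]
Q^32 = (Q^16)² = [[10,9],[9,1]]
Q^64 = (Q^32)² = [[1,3],[3,10]]
Q^128 = (Q^64)² = [[10,9],[9,1]]
Q^256 = (Q^128)² = [[1,3],[3,10]]
F_256 mod 12 = Q^256[0][1] = 3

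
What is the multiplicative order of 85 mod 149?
37

149 is prime, so ord(85) divides φ(149) = 148.
Divisors of 148: 1, 2, 4, 37, 74, 148.
Repeated squaring: 85^1 ≡ 85, 85^2 ≡ 73, 85^4 ≡ 114, 85^8 ≡ 33, 85^16 ≡ 46, 85^32 ≡ 30, 85^64 ≡ 6, 85^128 ≡ 36 (mod 149).
Test 85^d mod 149 for each divisor d in increasing order:
85^1 ≡ 85
85^2 ≡ 73
85^4 ≡ 114
85^37 = 85^32·85^4·85^1 ≡ 1  ← first divisor giving 1
The order is 37.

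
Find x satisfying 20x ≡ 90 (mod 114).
x ≡ 33 (mod 57)

gcd(20, 114) = 2, which divides 90, so solutions exist.
Divide through by 2: 10x ≡ 45 (mod 57).
Find 10^(-1) mod 57 by the extended Euclidean algorithm:
57 = 5 × 10 + 7  ⟹  7 = (1)·57 + (-5)·10
10 = 1 × 7 + 3  ⟹  3 = (-1)·57 + (6)·10
7 = 2 × 3 + 1  ⟹  1 = (3)·57 + (-17)·10
So (-17)·10 ≡ 1 (mod 57), i.e. 10^(-1) ≡ -17 ≡ 40 (mod 57).
x ≡ 40 × 45 = 1800 ≡ 33 (mod 57).
Check: 20 × 33 = 660 ≡ 90 (mod 114).
x ≡ 33 (mod 57), giving 2 solutions mod 114.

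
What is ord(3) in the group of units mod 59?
29

59 is prime, so ord(3) divides φ(59) = 58.
Divisors of 58: 1, 2, 29, 58.
Repeated squaring: 3^1 ≡ 3, 3^2 ≡ 9, 3^4 ≡ 22, 3^8 ≡ 12, 3^16 ≡ 26, 3^32 ≡ 27 (mod 59).
Test 3^d mod 59 for each divisor d in increasing order:
3^1 ≡ 3
3^2 ≡ 9
3^29 = 3^16·3^8·3^4·3^1 ≡ 1  ← first divisor giving 1
The order is 29.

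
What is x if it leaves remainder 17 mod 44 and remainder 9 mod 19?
237

Using Chinese Remainder Theorem:
M = 44 × 19 = 836
M1 = 19, M2 = 44
y1 = 19^(-1) mod 44 = 7
y2 = 44^(-1) mod 19 = 16
x = (17×19×7 + 9×44×16) mod 836 = 237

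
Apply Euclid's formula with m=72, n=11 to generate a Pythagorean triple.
(5063, 1584, 5305)

Euclid's formula: a = m² - n², b = 2mn, c = m² + n²
m = 72, n = 11
a = 72² - 11² = 5184 - 121 = 5063
b = 2 × 72 × 11 = 1584
c = 72² + 11² = 5184 + 121 = 5305
Verification: 5063² + 1584² = 25633969 + 2509056 = 28143025 = 5305² ✓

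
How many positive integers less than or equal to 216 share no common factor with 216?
72

216 = 2^3 × 3^3
φ(n) = n × ∏(1 - 1/p) for each prime p dividing n
φ(216) = 216 × (1 - 1/2) × (1 - 1/3) = 72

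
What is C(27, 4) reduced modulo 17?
6

Using Lucas' theorem:
Write n=27 and k=4 in base 17:
n in base 17: [1, 10]
k in base 17: [0, 4]
C(27,4) mod 17 = ∏ C(n_i, k_i) mod 17
Digit binomials (mod 17): C(1,0) = 1; C(10,4) = 210 ≡ 6
Product: 1 × 6 = 6 ≡ 6 (mod 17)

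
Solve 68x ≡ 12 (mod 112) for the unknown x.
x ≡ 15 (mod 28)

gcd(68, 112) = 4, which divides 12, so solutions exist.
Divide through by 4: 17x ≡ 3 (mod 28).
Find 17^(-1) mod 28 by the extended Euclidean algorithm:
28 = 1 × 17 + 11  ⟹  11 = (1)·28 + (-1)·17
17 = 1 × 11 + 6  ⟹  6 = (-1)·28 + (2)·17
11 = 1 × 6 + 5  ⟹  5 = (2)·28 + (-3)·17
6 = 1 × 5 + 1  ⟹  1 = (-3)·28 + (5)·17
So (5)·17 ≡ 1 (mod 28), i.e. 17^(-1) ≡ 5 (mod 28).
x ≡ 5 × 3 = 15 ≡ 15 (mod 28).
Check: 68 × 15 = 1020 ≡ 12 (mod 112).
x ≡ 15 (mod 28), giving 4 solutions mod 112.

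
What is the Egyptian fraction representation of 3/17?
1/6 + 1/102

Greedy algorithm:
3/17: ceiling(17/3) = 6, use 1/6
1/102: ceiling(102/1) = 102, use 1/102
Result: 3/17 = 1/6 + 1/102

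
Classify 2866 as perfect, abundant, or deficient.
deficient

Proper divisors of 2866: sum = 1 + 2 + 1433 = 1436
Since 1436 < 2866, 2866 is deficient.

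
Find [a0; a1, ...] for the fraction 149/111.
[1; 2, 1, 11, 1, 2]

Euclidean algorithm steps:
149 = 1 × 111 + 38
111 = 2 × 38 + 35
38 = 1 × 35 + 3
35 = 11 × 3 + 2
3 = 1 × 2 + 1
2 = 2 × 1 + 0
Continued fraction: [1; 2, 1, 11, 1, 2]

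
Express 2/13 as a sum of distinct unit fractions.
1/7 + 1/91

Greedy algorithm:
2/13: ceiling(13/2) = 7, use 1/7
1/91: ceiling(91/1) = 91, use 1/91
Result: 2/13 = 1/7 + 1/91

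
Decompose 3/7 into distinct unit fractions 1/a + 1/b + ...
1/3 + 1/11 + 1/231

Greedy algorithm:
3/7: ceiling(7/3) = 3, use 1/3
2/21: ceiling(21/2) = 11, use 1/11
1/231: ceiling(231/1) = 231, use 1/231
Result: 3/7 = 1/3 + 1/11 + 1/231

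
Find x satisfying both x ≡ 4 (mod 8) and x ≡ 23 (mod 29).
52

Using Chinese Remainder Theorem:
M = 8 × 29 = 232
M1 = 29, M2 = 8
y1 = 29^(-1) mod 8 = 5
y2 = 8^(-1) mod 29 = 11
x = (4×29×5 + 23×8×11) mod 232 = 52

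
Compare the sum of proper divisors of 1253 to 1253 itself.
deficient

Proper divisors of 1253: sum = 1 + 7 + 179 = 187
Since 187 < 1253, 1253 is deficient.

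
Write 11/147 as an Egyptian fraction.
1/14 + 1/294

Greedy algorithm:
11/147: ceiling(147/11) = 14, use 1/14
1/294: ceiling(294/1) = 294, use 1/294
Result: 11/147 = 1/14 + 1/294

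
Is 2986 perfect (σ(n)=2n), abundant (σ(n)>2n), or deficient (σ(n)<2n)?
deficient

Proper divisors of 2986: sum = 1 + 2 + 1493 = 1496
Since 1496 < 2986, 2986 is deficient.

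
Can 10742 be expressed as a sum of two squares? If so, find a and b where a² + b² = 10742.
Not possible

Factorization: 10742 = 2 × 41 × 131
By Fermat: n is sum of two squares iff every prime p ≡ 3 (mod 4) appears to even power.
Prime(s) ≡ 3 (mod 4) with odd exponent: [(131, 1)]
Therefore 10742 cannot be expressed as a² + b².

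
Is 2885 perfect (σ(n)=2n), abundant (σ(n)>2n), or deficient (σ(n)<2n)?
deficient

Proper divisors of 2885: sum = 1 + 5 + 577 = 583
Since 583 < 2885, 2885 is deficient.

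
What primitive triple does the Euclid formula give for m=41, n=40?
(81, 3280, 3281)

Euclid's formula: a = m² - n², b = 2mn, c = m² + n²
m = 41, n = 40
a = 41² - 40² = 1681 - 1600 = 81
b = 2 × 41 × 40 = 3280
c = 41² + 40² = 1681 + 1600 = 3281
Verification: 81² + 3280² = 6561 + 10758400 = 10764961 = 3281² ✓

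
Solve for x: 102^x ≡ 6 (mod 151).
89

Baby-step giant-step with step n = ⌈√151⌉ = 13.
Baby steps 102^j mod 151 (j:value) for j=0..12: 0:1, 1:102, 2:136, 3:131, 4:74, 5:149, 6:98, 7:30, 8:40, 9:3, 10:4, 11:106, 12:91.
Giant-step multiplier: 102^(-13) ≡ 102^(150-13) = 102^137 ≡ 134 (mod 151).
Giant steps γ_i = 6·134^i mod 151: γ_0=6, γ_1=49, γ_2=73, γ_3=118, γ_4=108, γ_5=127, γ_6=106 (in table at j=11).
x = i·n + j = 6·13 + 11 = 89.
Check: 102^89 ≡ 6 (mod 151).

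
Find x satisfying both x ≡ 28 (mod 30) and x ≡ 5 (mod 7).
208

Using Chinese Remainder Theorem:
M = 30 × 7 = 210
M1 = 7, M2 = 30
y1 = 7^(-1) mod 30 = 13
y2 = 30^(-1) mod 7 = 4
x = (28×7×13 + 5×30×4) mod 210 = 208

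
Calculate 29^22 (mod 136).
121

Repeated squaring. Binary of 22 = 10110.
29^1 ≡ 29 (mod 136); 29^2 ≡ 25 (mod 136); 29^4 ≡ 81 (mod 136); 29^8 ≡ 33 (mod 136); 29^16 ≡ 1 (mod 136)
29^22 = 29^2 × 29^4 × 29^16 ≡ 121 (mod 136)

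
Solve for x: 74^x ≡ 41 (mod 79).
27

Baby-step giant-step with step n = ⌈√79⌉ = 9.
Baby steps 74^j mod 79 (j:value) for j=0..8: 0:1, 1:74, 2:25, 3:33, 4:72, 5:35, 6:62, 7:6, 8:49.
Giant-step multiplier: 74^(-9) ≡ 74^(78-9) = 74^69 ≡ 69 (mod 79).
Giant steps γ_i = 41·69^i mod 79: γ_0=41, γ_1=64, γ_2=71, γ_3=1 (in table at j=0).
x = i·n + j = 3·9 + 0 = 27.
Check: 74^27 ≡ 41 (mod 79).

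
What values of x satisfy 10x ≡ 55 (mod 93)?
x ≡ 52 (mod 93)

gcd(10, 93) = 1, which divides 55, so solutions exist.
Find 10^(-1) mod 93 by the extended Euclidean algorithm:
93 = 9 × 10 + 3  ⟹  3 = (1)·93 + (-9)·10
10 = 3 × 3 + 1  ⟹  1 = (-3)·93 + (28)·10
So (28)·10 ≡ 1 (mod 93), i.e. 10^(-1) ≡ 28 (mod 93).
x ≡ 28 × 55 = 1540 ≡ 52 (mod 93).
Check: 10 × 52 = 520 ≡ 55 (mod 93).
Unique solution: x ≡ 52 (mod 93)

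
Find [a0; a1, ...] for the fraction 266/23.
[11; 1, 1, 3, 3]

Euclidean algorithm steps:
266 = 11 × 23 + 13
23 = 1 × 13 + 10
13 = 1 × 10 + 3
10 = 3 × 3 + 1
3 = 3 × 1 + 0
Continued fraction: [11; 1, 1, 3, 3]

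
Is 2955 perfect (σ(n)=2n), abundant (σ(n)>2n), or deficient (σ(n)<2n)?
deficient

Proper divisors of 2955: sum = 1 + 3 + 5 + 15 + 197 + 591 + 985 = 1797
Since 1797 < 2955, 2955 is deficient.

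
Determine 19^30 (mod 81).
55

Repeated squaring. Binary of 30 = 11110.
19^1 ≡ 19 (mod 81); 19^2 ≡ 37 (mod 81); 19^4 ≡ 73 (mod 81); 19^8 ≡ 64 (mod 81); 19^16 ≡ 46 (mod 81)
19^30 = 19^2 × 19^4 × 19^8 × 19^16 ≡ 55 (mod 81)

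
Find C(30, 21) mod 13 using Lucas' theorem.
0

Using Lucas' theorem:
Write n=30 and k=21 in base 13:
n in base 13: [2, 4]
k in base 13: [1, 8]
C(30,21) mod 13 = ∏ C(n_i, k_i) mod 13
Digit binomials (mod 13): C(2,1) = 2; C(4,8) = 0 (k_i > n_i)
Product: 2 × 0 = 0 ≡ 0 (mod 13)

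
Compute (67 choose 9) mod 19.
10

Using Lucas' theorem:
Write n=67 and k=9 in base 19:
n in base 19: [3, 10]
k in base 19: [0, 9]
C(67,9) mod 19 = ∏ C(n_i, k_i) mod 19
Digit binomials (mod 19): C(3,0) = 1; C(10,9) = 10
Product: 1 × 10 = 10 ≡ 10 (mod 19)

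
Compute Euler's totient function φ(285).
144

285 = 3 × 5 × 19
φ(n) = n × ∏(1 - 1/p) for each prime p dividing n
φ(285) = 285 × (1 - 1/3) × (1 - 1/5) × (1 - 1/19) = 144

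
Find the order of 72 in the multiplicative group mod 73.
2

73 is prime, so ord(72) divides φ(73) = 72.
Divisors of 72: 1, 2, 3, 4, 6, 8, 9, 12, 18, 24, 36, 72.
Repeated squaring: 72^1 ≡ 72, 72^2 ≡ 1, 72^4 ≡ 1, 72^8 ≡ 1, 72^16 ≡ 1, 72^32 ≡ 1, 72^64 ≡ 1 (mod 73).
Test 72^d mod 73 for each divisor d in increasing order:
72^1 ≡ 72
72^2 ≡ 1  ← first divisor giving 1
The order is 2.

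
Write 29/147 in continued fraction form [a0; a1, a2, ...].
[0; 5, 14, 2]

Euclidean algorithm steps:
29 = 0 × 147 + 29
147 = 5 × 29 + 2
29 = 14 × 2 + 1
2 = 2 × 1 + 0
Continued fraction: [0; 5, 14, 2]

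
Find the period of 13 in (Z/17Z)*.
4

17 is prime, so ord(13) divides φ(17) = 16.
Divisors of 16: 1, 2, 4, 8, 16.
Repeated squaring: 13^1 ≡ 13, 13^2 ≡ 16, 13^4 ≡ 1, 13^8 ≡ 1, 13^16 ≡ 1 (mod 17).
Test 13^d mod 17 for each divisor d in increasing order:
13^1 ≡ 13
13^2 ≡ 16
13^4 ≡ 1  ← first divisor giving 1
The order is 4.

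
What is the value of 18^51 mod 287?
141

Repeated squaring. Binary of 51 = 110011.
18^1 ≡ 18 (mod 287); 18^2 ≡ 37 (mod 287); 18^4 ≡ 221 (mod 287); 18^8 ≡ 51 (mod 287); 18^16 ≡ 18 (mod 287); 18^32 ≡ 37 (mod 287)
18^51 = 18^1 × 18^2 × 18^16 × 18^32 ≡ 141 (mod 287)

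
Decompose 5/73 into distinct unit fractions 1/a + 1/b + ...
1/15 + 1/548 + 1/600060

Greedy algorithm:
5/73: ceiling(73/5) = 15, use 1/15
2/1095: ceiling(1095/2) = 548, use 1/548
1/600060: ceiling(600060/1) = 600060, use 1/600060
Result: 5/73 = 1/15 + 1/548 + 1/600060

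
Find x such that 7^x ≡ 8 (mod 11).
9

Baby-step giant-step with step n = ⌈√11⌉ = 4.
Baby steps 7^j mod 11 (j:value) for j=0..3: 0:1, 1:7, 2:5, 3:2.
Giant-step multiplier: 7^(-4) ≡ 7^(10-4) = 7^6 ≡ 4 (mod 11).
Giant steps γ_i = 8·4^i mod 11: γ_0=8, γ_1=10, γ_2=7 (in table at j=1).
x = i·n + j = 2·4 + 1 = 9.
Check: 7^9 ≡ 8 (mod 11).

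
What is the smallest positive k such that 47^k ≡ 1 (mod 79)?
78

79 is prime, so ord(47) divides φ(79) = 78.
Divisors of 78: 1, 2, 3, 6, 13, 26, 39, 78.
Repeated squaring: 47^1 ≡ 47, 47^2 ≡ 76, 47^4 ≡ 9, 47^8 ≡ 2, 47^16 ≡ 4, 47^32 ≡ 16, 47^64 ≡ 19 (mod 79).
Test 47^d mod 79 for each divisor d in increasing order:
47^1 ≡ 47
47^2 ≡ 76
47^3 = 47^2·47^1 ≡ 17
47^6 = 47^4·47^2 ≡ 52
47^13 = 47^8·47^4·47^1 ≡ 56
47^26 = 47^16·47^8·47^2 ≡ 55
47^39 = 47^32·47^4·47^2·47^1 ≡ 78
47^78 = 47^64·47^8·47^4·47^2 ≡ 1  ← first divisor giving 1
The order is 78.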